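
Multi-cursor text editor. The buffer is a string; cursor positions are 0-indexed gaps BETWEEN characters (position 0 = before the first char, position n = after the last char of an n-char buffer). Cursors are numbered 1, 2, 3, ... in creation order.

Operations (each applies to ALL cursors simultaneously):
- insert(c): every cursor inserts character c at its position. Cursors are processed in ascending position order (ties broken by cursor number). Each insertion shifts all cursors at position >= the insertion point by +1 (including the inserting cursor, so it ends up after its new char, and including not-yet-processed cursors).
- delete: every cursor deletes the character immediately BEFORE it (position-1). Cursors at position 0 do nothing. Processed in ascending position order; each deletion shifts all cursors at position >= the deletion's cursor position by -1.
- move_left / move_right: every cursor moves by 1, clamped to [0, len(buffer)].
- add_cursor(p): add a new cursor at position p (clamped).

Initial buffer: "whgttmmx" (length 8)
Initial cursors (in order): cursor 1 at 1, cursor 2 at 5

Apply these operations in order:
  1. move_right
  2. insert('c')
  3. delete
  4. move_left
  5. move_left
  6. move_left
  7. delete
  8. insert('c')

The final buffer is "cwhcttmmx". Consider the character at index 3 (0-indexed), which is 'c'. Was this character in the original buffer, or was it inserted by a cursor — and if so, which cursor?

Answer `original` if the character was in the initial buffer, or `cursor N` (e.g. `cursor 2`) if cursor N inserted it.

After op 1 (move_right): buffer="whgttmmx" (len 8), cursors c1@2 c2@6, authorship ........
After op 2 (insert('c')): buffer="whcgttmcmx" (len 10), cursors c1@3 c2@8, authorship ..1....2..
After op 3 (delete): buffer="whgttmmx" (len 8), cursors c1@2 c2@6, authorship ........
After op 4 (move_left): buffer="whgttmmx" (len 8), cursors c1@1 c2@5, authorship ........
After op 5 (move_left): buffer="whgttmmx" (len 8), cursors c1@0 c2@4, authorship ........
After op 6 (move_left): buffer="whgttmmx" (len 8), cursors c1@0 c2@3, authorship ........
After op 7 (delete): buffer="whttmmx" (len 7), cursors c1@0 c2@2, authorship .......
After op 8 (insert('c')): buffer="cwhcttmmx" (len 9), cursors c1@1 c2@4, authorship 1..2.....
Authorship (.=original, N=cursor N): 1 . . 2 . . . . .
Index 3: author = 2

Answer: cursor 2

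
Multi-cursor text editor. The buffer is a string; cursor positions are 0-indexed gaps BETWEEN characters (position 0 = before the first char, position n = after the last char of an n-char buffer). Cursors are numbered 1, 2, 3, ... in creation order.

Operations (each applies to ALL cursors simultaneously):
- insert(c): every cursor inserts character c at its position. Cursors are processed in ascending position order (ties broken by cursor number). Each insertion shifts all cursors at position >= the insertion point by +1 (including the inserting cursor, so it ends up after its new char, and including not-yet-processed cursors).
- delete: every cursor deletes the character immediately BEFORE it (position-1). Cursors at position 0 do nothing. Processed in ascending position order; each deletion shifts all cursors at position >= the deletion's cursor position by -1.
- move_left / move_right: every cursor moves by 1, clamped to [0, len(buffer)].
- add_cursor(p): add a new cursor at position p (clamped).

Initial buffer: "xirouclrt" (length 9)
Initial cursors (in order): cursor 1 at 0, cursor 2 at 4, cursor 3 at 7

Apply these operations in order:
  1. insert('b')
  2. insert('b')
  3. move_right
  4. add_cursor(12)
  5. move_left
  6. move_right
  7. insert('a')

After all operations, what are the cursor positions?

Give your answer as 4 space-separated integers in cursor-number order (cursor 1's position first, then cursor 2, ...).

Answer: 4 11 18 15

Derivation:
After op 1 (insert('b')): buffer="bxirobuclbrt" (len 12), cursors c1@1 c2@6 c3@10, authorship 1....2...3..
After op 2 (insert('b')): buffer="bbxirobbuclbbrt" (len 15), cursors c1@2 c2@8 c3@13, authorship 11....22...33..
After op 3 (move_right): buffer="bbxirobbuclbbrt" (len 15), cursors c1@3 c2@9 c3@14, authorship 11....22...33..
After op 4 (add_cursor(12)): buffer="bbxirobbuclbbrt" (len 15), cursors c1@3 c2@9 c4@12 c3@14, authorship 11....22...33..
After op 5 (move_left): buffer="bbxirobbuclbbrt" (len 15), cursors c1@2 c2@8 c4@11 c3@13, authorship 11....22...33..
After op 6 (move_right): buffer="bbxirobbuclbbrt" (len 15), cursors c1@3 c2@9 c4@12 c3@14, authorship 11....22...33..
After op 7 (insert('a')): buffer="bbxairobbuaclbabrat" (len 19), cursors c1@4 c2@11 c4@15 c3@18, authorship 11.1...22.2..343.3.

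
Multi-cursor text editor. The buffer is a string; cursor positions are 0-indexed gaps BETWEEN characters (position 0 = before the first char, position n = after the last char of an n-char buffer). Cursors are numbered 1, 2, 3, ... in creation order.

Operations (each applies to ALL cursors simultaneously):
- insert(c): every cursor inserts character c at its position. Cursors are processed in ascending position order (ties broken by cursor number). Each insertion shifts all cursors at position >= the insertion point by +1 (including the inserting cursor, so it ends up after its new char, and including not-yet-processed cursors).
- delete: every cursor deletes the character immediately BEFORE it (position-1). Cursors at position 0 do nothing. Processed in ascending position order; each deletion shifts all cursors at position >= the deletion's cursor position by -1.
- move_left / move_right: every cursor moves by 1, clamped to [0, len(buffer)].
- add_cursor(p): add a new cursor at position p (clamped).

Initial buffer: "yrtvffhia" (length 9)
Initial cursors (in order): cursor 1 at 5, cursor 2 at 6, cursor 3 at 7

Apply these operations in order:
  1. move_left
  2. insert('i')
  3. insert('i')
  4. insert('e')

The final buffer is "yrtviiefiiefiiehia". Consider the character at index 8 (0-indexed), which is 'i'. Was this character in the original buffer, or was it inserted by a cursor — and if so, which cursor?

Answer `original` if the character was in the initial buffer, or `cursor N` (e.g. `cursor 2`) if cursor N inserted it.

Answer: cursor 2

Derivation:
After op 1 (move_left): buffer="yrtvffhia" (len 9), cursors c1@4 c2@5 c3@6, authorship .........
After op 2 (insert('i')): buffer="yrtvififihia" (len 12), cursors c1@5 c2@7 c3@9, authorship ....1.2.3...
After op 3 (insert('i')): buffer="yrtviifiifiihia" (len 15), cursors c1@6 c2@9 c3@12, authorship ....11.22.33...
After op 4 (insert('e')): buffer="yrtviiefiiefiiehia" (len 18), cursors c1@7 c2@11 c3@15, authorship ....111.222.333...
Authorship (.=original, N=cursor N): . . . . 1 1 1 . 2 2 2 . 3 3 3 . . .
Index 8: author = 2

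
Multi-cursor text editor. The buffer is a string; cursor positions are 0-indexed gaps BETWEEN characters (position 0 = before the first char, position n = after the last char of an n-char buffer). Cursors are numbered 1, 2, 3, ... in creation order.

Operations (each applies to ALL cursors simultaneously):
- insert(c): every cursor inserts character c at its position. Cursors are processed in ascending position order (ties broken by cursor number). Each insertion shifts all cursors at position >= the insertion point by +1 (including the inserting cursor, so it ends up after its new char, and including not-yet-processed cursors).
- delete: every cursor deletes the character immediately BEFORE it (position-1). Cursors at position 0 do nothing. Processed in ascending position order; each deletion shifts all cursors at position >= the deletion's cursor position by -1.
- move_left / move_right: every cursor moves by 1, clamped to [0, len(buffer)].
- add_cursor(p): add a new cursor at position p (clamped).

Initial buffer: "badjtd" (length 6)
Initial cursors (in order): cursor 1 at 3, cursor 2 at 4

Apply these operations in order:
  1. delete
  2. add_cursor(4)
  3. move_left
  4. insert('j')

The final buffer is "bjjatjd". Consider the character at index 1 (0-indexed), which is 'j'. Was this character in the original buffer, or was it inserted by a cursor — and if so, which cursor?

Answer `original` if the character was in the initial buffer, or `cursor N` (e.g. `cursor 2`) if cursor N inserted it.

After op 1 (delete): buffer="batd" (len 4), cursors c1@2 c2@2, authorship ....
After op 2 (add_cursor(4)): buffer="batd" (len 4), cursors c1@2 c2@2 c3@4, authorship ....
After op 3 (move_left): buffer="batd" (len 4), cursors c1@1 c2@1 c3@3, authorship ....
After op 4 (insert('j')): buffer="bjjatjd" (len 7), cursors c1@3 c2@3 c3@6, authorship .12..3.
Authorship (.=original, N=cursor N): . 1 2 . . 3 .
Index 1: author = 1

Answer: cursor 1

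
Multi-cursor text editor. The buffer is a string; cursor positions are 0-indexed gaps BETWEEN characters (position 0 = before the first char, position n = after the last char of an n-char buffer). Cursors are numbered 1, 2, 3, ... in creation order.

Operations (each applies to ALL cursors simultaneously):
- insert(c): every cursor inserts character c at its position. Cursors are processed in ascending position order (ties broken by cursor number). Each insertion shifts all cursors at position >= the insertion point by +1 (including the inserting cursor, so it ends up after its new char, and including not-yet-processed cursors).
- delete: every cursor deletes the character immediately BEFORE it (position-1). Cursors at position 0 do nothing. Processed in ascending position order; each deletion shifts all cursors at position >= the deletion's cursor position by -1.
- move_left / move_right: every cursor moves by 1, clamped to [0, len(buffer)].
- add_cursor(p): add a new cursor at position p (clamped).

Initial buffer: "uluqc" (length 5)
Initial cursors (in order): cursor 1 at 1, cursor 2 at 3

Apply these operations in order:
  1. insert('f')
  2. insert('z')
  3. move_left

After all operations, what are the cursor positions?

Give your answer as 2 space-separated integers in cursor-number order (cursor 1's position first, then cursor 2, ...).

After op 1 (insert('f')): buffer="uflufqc" (len 7), cursors c1@2 c2@5, authorship .1..2..
After op 2 (insert('z')): buffer="ufzlufzqc" (len 9), cursors c1@3 c2@7, authorship .11..22..
After op 3 (move_left): buffer="ufzlufzqc" (len 9), cursors c1@2 c2@6, authorship .11..22..

Answer: 2 6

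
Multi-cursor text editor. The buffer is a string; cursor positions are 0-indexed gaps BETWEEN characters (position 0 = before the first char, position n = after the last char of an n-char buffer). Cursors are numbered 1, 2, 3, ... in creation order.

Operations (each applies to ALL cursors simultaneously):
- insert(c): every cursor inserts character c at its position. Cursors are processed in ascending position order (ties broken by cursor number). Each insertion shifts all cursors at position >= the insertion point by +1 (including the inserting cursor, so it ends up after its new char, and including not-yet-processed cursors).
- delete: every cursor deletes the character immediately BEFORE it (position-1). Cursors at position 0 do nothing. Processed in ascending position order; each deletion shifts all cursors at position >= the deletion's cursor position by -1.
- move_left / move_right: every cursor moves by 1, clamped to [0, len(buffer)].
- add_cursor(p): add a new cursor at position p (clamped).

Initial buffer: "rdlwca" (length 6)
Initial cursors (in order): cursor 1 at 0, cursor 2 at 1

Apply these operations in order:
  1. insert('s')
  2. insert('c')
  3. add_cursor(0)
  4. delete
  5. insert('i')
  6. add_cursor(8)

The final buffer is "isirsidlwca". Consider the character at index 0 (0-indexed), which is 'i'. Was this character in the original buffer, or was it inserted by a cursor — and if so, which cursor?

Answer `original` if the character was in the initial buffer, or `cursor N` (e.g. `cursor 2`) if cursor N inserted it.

After op 1 (insert('s')): buffer="srsdlwca" (len 8), cursors c1@1 c2@3, authorship 1.2.....
After op 2 (insert('c')): buffer="scrscdlwca" (len 10), cursors c1@2 c2@5, authorship 11.22.....
After op 3 (add_cursor(0)): buffer="scrscdlwca" (len 10), cursors c3@0 c1@2 c2@5, authorship 11.22.....
After op 4 (delete): buffer="srsdlwca" (len 8), cursors c3@0 c1@1 c2@3, authorship 1.2.....
After op 5 (insert('i')): buffer="isirsidlwca" (len 11), cursors c3@1 c1@3 c2@6, authorship 311.22.....
After op 6 (add_cursor(8)): buffer="isirsidlwca" (len 11), cursors c3@1 c1@3 c2@6 c4@8, authorship 311.22.....
Authorship (.=original, N=cursor N): 3 1 1 . 2 2 . . . . .
Index 0: author = 3

Answer: cursor 3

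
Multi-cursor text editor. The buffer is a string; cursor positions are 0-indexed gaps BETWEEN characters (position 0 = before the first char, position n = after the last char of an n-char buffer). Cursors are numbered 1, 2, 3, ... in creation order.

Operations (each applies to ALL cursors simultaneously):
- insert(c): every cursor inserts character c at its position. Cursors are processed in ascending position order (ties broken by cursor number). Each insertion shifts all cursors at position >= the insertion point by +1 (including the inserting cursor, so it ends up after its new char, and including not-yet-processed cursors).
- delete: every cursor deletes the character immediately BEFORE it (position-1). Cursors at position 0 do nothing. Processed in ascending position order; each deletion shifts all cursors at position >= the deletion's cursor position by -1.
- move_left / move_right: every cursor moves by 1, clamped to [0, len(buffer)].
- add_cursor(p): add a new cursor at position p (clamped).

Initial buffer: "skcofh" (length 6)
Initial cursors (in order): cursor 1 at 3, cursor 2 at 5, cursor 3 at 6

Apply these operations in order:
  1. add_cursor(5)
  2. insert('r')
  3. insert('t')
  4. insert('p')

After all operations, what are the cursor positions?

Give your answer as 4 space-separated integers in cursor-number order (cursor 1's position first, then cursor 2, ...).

After op 1 (add_cursor(5)): buffer="skcofh" (len 6), cursors c1@3 c2@5 c4@5 c3@6, authorship ......
After op 2 (insert('r')): buffer="skcrofrrhr" (len 10), cursors c1@4 c2@8 c4@8 c3@10, authorship ...1..24.3
After op 3 (insert('t')): buffer="skcrtofrrtthrt" (len 14), cursors c1@5 c2@11 c4@11 c3@14, authorship ...11..2424.33
After op 4 (insert('p')): buffer="skcrtpofrrttpphrtp" (len 18), cursors c1@6 c2@14 c4@14 c3@18, authorship ...111..242424.333

Answer: 6 14 18 14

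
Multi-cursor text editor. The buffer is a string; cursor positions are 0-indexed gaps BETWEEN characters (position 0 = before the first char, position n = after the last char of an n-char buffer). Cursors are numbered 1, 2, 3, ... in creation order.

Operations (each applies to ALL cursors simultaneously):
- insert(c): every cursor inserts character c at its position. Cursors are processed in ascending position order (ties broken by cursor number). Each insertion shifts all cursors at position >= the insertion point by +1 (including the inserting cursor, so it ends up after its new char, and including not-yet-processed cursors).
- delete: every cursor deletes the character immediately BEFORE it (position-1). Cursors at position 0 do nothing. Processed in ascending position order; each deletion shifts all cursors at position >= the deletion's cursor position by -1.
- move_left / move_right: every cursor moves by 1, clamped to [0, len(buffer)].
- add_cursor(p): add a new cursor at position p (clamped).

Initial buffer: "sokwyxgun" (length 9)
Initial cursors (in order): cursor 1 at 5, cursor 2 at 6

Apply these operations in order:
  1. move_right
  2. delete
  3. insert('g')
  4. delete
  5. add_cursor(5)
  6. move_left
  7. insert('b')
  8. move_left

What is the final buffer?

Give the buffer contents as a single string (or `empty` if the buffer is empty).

Answer: sokwbbbyun

Derivation:
After op 1 (move_right): buffer="sokwyxgun" (len 9), cursors c1@6 c2@7, authorship .........
After op 2 (delete): buffer="sokwyun" (len 7), cursors c1@5 c2@5, authorship .......
After op 3 (insert('g')): buffer="sokwyggun" (len 9), cursors c1@7 c2@7, authorship .....12..
After op 4 (delete): buffer="sokwyun" (len 7), cursors c1@5 c2@5, authorship .......
After op 5 (add_cursor(5)): buffer="sokwyun" (len 7), cursors c1@5 c2@5 c3@5, authorship .......
After op 6 (move_left): buffer="sokwyun" (len 7), cursors c1@4 c2@4 c3@4, authorship .......
After op 7 (insert('b')): buffer="sokwbbbyun" (len 10), cursors c1@7 c2@7 c3@7, authorship ....123...
After op 8 (move_left): buffer="sokwbbbyun" (len 10), cursors c1@6 c2@6 c3@6, authorship ....123...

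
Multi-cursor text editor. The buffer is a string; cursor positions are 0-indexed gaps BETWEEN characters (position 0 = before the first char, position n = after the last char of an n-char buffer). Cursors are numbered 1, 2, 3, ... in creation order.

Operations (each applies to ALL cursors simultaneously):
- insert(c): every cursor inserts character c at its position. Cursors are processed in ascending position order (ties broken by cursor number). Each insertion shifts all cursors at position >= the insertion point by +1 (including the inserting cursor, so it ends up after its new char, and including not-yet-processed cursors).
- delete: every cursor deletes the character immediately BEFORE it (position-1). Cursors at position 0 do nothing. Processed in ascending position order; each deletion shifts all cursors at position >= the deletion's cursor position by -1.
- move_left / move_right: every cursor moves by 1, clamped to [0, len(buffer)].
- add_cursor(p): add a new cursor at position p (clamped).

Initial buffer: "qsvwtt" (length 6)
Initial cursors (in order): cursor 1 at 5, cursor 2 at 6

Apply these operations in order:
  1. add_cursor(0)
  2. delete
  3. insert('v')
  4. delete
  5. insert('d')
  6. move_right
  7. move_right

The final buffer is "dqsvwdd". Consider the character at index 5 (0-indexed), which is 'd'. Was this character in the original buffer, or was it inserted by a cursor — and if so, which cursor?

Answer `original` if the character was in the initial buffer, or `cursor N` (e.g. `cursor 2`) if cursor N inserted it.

After op 1 (add_cursor(0)): buffer="qsvwtt" (len 6), cursors c3@0 c1@5 c2@6, authorship ......
After op 2 (delete): buffer="qsvw" (len 4), cursors c3@0 c1@4 c2@4, authorship ....
After op 3 (insert('v')): buffer="vqsvwvv" (len 7), cursors c3@1 c1@7 c2@7, authorship 3....12
After op 4 (delete): buffer="qsvw" (len 4), cursors c3@0 c1@4 c2@4, authorship ....
After op 5 (insert('d')): buffer="dqsvwdd" (len 7), cursors c3@1 c1@7 c2@7, authorship 3....12
After op 6 (move_right): buffer="dqsvwdd" (len 7), cursors c3@2 c1@7 c2@7, authorship 3....12
After op 7 (move_right): buffer="dqsvwdd" (len 7), cursors c3@3 c1@7 c2@7, authorship 3....12
Authorship (.=original, N=cursor N): 3 . . . . 1 2
Index 5: author = 1

Answer: cursor 1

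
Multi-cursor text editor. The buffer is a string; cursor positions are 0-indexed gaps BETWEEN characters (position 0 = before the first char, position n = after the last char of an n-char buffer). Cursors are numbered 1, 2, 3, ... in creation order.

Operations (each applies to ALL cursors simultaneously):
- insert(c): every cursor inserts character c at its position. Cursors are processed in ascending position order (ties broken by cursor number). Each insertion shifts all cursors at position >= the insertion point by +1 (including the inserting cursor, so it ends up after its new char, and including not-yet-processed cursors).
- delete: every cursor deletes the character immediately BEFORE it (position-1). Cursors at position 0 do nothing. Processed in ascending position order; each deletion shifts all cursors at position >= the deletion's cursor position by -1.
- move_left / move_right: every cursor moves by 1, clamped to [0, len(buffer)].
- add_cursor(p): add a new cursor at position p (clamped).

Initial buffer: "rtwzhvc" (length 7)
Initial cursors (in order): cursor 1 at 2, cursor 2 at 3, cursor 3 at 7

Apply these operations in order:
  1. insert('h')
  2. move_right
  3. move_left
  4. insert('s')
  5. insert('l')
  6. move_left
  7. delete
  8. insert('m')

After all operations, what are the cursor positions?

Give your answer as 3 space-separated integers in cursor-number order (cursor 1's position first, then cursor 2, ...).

After op 1 (insert('h')): buffer="rthwhzhvch" (len 10), cursors c1@3 c2@5 c3@10, authorship ..1.2....3
After op 2 (move_right): buffer="rthwhzhvch" (len 10), cursors c1@4 c2@6 c3@10, authorship ..1.2....3
After op 3 (move_left): buffer="rthwhzhvch" (len 10), cursors c1@3 c2@5 c3@9, authorship ..1.2....3
After op 4 (insert('s')): buffer="rthswhszhvcsh" (len 13), cursors c1@4 c2@7 c3@12, authorship ..11.22....33
After op 5 (insert('l')): buffer="rthslwhslzhvcslh" (len 16), cursors c1@5 c2@9 c3@15, authorship ..111.222....333
After op 6 (move_left): buffer="rthslwhslzhvcslh" (len 16), cursors c1@4 c2@8 c3@14, authorship ..111.222....333
After op 7 (delete): buffer="rthlwhlzhvclh" (len 13), cursors c1@3 c2@6 c3@11, authorship ..11.22....33
After op 8 (insert('m')): buffer="rthmlwhmlzhvcmlh" (len 16), cursors c1@4 c2@8 c3@14, authorship ..111.222....333

Answer: 4 8 14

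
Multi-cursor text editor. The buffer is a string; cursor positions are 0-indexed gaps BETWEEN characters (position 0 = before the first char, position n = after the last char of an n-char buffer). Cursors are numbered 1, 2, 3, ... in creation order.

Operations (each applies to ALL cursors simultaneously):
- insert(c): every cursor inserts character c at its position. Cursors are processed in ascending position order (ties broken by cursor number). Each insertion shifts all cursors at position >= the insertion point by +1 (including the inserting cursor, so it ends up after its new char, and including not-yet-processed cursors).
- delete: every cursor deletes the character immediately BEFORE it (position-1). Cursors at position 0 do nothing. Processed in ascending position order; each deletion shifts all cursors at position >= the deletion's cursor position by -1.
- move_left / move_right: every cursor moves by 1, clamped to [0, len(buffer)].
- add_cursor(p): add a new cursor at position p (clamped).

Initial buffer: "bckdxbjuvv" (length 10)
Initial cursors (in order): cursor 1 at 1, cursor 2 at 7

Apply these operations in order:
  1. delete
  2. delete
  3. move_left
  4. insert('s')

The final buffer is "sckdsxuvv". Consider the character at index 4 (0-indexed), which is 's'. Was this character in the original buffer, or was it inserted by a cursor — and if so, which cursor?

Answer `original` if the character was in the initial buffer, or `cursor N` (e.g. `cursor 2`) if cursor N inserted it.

After op 1 (delete): buffer="ckdxbuvv" (len 8), cursors c1@0 c2@5, authorship ........
After op 2 (delete): buffer="ckdxuvv" (len 7), cursors c1@0 c2@4, authorship .......
After op 3 (move_left): buffer="ckdxuvv" (len 7), cursors c1@0 c2@3, authorship .......
After op 4 (insert('s')): buffer="sckdsxuvv" (len 9), cursors c1@1 c2@5, authorship 1...2....
Authorship (.=original, N=cursor N): 1 . . . 2 . . . .
Index 4: author = 2

Answer: cursor 2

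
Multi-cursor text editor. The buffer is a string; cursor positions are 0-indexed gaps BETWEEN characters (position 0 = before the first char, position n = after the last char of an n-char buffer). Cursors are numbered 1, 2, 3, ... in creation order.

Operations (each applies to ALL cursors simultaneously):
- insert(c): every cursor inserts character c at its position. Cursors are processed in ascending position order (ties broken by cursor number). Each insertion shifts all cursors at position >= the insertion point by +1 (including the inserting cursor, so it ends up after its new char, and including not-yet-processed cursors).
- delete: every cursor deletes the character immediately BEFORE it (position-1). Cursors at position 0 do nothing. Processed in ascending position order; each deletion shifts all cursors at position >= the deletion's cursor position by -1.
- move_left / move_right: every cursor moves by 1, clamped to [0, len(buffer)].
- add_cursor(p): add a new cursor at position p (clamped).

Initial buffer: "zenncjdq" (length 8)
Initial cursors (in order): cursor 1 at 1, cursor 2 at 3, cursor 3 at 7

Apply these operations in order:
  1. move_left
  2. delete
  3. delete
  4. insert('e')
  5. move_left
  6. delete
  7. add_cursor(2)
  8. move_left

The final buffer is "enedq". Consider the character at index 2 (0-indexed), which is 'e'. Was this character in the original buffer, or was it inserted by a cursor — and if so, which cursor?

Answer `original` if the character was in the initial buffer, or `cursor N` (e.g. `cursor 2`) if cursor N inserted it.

After op 1 (move_left): buffer="zenncjdq" (len 8), cursors c1@0 c2@2 c3@6, authorship ........
After op 2 (delete): buffer="znncdq" (len 6), cursors c1@0 c2@1 c3@4, authorship ......
After op 3 (delete): buffer="nndq" (len 4), cursors c1@0 c2@0 c3@2, authorship ....
After op 4 (insert('e')): buffer="eennedq" (len 7), cursors c1@2 c2@2 c3@5, authorship 12..3..
After op 5 (move_left): buffer="eennedq" (len 7), cursors c1@1 c2@1 c3@4, authorship 12..3..
After op 6 (delete): buffer="enedq" (len 5), cursors c1@0 c2@0 c3@2, authorship 2.3..
After op 7 (add_cursor(2)): buffer="enedq" (len 5), cursors c1@0 c2@0 c3@2 c4@2, authorship 2.3..
After op 8 (move_left): buffer="enedq" (len 5), cursors c1@0 c2@0 c3@1 c4@1, authorship 2.3..
Authorship (.=original, N=cursor N): 2 . 3 . .
Index 2: author = 3

Answer: cursor 3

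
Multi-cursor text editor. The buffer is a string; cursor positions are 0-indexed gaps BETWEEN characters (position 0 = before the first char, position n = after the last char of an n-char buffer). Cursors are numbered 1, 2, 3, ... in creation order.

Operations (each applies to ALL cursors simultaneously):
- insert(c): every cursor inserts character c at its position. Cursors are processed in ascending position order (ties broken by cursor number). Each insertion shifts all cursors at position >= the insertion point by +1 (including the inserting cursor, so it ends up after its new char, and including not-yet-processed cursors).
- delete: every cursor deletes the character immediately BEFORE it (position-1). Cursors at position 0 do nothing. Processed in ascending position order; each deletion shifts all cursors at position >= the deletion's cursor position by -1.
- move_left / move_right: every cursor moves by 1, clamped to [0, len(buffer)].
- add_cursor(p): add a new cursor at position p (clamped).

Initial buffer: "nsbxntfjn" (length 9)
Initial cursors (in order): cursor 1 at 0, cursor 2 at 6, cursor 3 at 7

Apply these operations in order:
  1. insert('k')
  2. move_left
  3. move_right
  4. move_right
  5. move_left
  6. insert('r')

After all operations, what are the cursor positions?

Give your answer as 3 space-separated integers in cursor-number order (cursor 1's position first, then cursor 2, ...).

After op 1 (insert('k')): buffer="knsbxntkfkjn" (len 12), cursors c1@1 c2@8 c3@10, authorship 1......2.3..
After op 2 (move_left): buffer="knsbxntkfkjn" (len 12), cursors c1@0 c2@7 c3@9, authorship 1......2.3..
After op 3 (move_right): buffer="knsbxntkfkjn" (len 12), cursors c1@1 c2@8 c3@10, authorship 1......2.3..
After op 4 (move_right): buffer="knsbxntkfkjn" (len 12), cursors c1@2 c2@9 c3@11, authorship 1......2.3..
After op 5 (move_left): buffer="knsbxntkfkjn" (len 12), cursors c1@1 c2@8 c3@10, authorship 1......2.3..
After op 6 (insert('r')): buffer="krnsbxntkrfkrjn" (len 15), cursors c1@2 c2@10 c3@13, authorship 11......22.33..

Answer: 2 10 13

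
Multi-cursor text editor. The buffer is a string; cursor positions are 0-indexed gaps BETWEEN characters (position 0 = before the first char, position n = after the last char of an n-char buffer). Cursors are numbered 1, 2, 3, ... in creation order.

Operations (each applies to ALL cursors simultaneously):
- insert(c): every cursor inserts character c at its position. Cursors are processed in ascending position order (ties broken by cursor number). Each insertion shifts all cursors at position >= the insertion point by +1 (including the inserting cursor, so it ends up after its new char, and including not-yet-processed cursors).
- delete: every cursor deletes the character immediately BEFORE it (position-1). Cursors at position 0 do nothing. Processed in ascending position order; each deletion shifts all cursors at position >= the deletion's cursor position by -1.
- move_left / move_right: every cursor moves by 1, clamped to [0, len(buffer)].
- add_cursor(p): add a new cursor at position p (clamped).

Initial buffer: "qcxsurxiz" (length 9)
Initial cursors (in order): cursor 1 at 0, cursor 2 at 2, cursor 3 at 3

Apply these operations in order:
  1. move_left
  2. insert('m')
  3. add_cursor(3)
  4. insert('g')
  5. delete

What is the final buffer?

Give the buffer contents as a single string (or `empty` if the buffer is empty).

After op 1 (move_left): buffer="qcxsurxiz" (len 9), cursors c1@0 c2@1 c3@2, authorship .........
After op 2 (insert('m')): buffer="mqmcmxsurxiz" (len 12), cursors c1@1 c2@3 c3@5, authorship 1.2.3.......
After op 3 (add_cursor(3)): buffer="mqmcmxsurxiz" (len 12), cursors c1@1 c2@3 c4@3 c3@5, authorship 1.2.3.......
After op 4 (insert('g')): buffer="mgqmggcmgxsurxiz" (len 16), cursors c1@2 c2@6 c4@6 c3@9, authorship 11.224.33.......
After op 5 (delete): buffer="mqmcmxsurxiz" (len 12), cursors c1@1 c2@3 c4@3 c3@5, authorship 1.2.3.......

Answer: mqmcmxsurxiz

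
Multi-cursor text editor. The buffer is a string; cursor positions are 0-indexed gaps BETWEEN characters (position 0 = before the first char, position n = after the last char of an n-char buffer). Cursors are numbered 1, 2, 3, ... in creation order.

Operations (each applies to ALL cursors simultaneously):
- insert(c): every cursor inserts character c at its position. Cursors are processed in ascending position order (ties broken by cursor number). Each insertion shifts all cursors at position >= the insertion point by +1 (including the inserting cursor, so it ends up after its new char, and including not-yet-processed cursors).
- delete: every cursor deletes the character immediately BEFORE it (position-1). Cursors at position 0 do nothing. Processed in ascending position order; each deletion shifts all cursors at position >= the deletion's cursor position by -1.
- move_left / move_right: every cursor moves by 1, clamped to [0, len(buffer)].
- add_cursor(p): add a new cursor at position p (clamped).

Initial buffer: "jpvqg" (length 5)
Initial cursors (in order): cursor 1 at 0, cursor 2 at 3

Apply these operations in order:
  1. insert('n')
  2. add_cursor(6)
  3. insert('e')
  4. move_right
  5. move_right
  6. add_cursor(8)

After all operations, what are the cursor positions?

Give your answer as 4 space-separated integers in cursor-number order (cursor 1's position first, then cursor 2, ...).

After op 1 (insert('n')): buffer="njpvnqg" (len 7), cursors c1@1 c2@5, authorship 1...2..
After op 2 (add_cursor(6)): buffer="njpvnqg" (len 7), cursors c1@1 c2@5 c3@6, authorship 1...2..
After op 3 (insert('e')): buffer="nejpvneqeg" (len 10), cursors c1@2 c2@7 c3@9, authorship 11...22.3.
After op 4 (move_right): buffer="nejpvneqeg" (len 10), cursors c1@3 c2@8 c3@10, authorship 11...22.3.
After op 5 (move_right): buffer="nejpvneqeg" (len 10), cursors c1@4 c2@9 c3@10, authorship 11...22.3.
After op 6 (add_cursor(8)): buffer="nejpvneqeg" (len 10), cursors c1@4 c4@8 c2@9 c3@10, authorship 11...22.3.

Answer: 4 9 10 8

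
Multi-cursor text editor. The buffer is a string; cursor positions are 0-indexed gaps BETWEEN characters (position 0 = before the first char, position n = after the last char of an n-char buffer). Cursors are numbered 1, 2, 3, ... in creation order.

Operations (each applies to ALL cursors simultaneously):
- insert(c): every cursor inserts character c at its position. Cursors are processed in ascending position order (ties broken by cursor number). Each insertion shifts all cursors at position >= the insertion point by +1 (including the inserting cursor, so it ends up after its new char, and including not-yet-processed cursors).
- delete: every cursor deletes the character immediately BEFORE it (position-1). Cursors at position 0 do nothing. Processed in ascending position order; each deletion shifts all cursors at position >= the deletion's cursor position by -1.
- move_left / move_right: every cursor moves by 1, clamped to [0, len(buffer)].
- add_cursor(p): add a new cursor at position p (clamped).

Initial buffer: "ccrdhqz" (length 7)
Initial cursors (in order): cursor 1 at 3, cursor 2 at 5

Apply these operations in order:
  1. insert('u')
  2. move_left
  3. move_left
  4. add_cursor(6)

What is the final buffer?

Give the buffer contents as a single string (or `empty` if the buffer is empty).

Answer: ccrudhuqz

Derivation:
After op 1 (insert('u')): buffer="ccrudhuqz" (len 9), cursors c1@4 c2@7, authorship ...1..2..
After op 2 (move_left): buffer="ccrudhuqz" (len 9), cursors c1@3 c2@6, authorship ...1..2..
After op 3 (move_left): buffer="ccrudhuqz" (len 9), cursors c1@2 c2@5, authorship ...1..2..
After op 4 (add_cursor(6)): buffer="ccrudhuqz" (len 9), cursors c1@2 c2@5 c3@6, authorship ...1..2..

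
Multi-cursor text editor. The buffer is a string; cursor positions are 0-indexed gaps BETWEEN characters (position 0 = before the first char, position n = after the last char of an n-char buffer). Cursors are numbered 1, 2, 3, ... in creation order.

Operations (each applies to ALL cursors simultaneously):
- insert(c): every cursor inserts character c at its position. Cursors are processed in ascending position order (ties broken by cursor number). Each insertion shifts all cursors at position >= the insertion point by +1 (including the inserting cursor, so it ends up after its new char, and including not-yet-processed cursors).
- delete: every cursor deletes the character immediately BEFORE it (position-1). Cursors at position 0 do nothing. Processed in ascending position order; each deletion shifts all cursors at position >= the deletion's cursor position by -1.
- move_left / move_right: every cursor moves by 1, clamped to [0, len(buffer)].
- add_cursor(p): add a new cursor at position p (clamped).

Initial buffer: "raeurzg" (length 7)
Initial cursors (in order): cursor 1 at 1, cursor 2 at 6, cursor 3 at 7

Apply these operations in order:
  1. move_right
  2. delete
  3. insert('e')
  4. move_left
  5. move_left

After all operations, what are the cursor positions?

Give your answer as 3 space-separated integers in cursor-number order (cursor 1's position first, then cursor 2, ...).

Answer: 0 5 5

Derivation:
After op 1 (move_right): buffer="raeurzg" (len 7), cursors c1@2 c2@7 c3@7, authorship .......
After op 2 (delete): buffer="reur" (len 4), cursors c1@1 c2@4 c3@4, authorship ....
After op 3 (insert('e')): buffer="reeuree" (len 7), cursors c1@2 c2@7 c3@7, authorship .1...23
After op 4 (move_left): buffer="reeuree" (len 7), cursors c1@1 c2@6 c3@6, authorship .1...23
After op 5 (move_left): buffer="reeuree" (len 7), cursors c1@0 c2@5 c3@5, authorship .1...23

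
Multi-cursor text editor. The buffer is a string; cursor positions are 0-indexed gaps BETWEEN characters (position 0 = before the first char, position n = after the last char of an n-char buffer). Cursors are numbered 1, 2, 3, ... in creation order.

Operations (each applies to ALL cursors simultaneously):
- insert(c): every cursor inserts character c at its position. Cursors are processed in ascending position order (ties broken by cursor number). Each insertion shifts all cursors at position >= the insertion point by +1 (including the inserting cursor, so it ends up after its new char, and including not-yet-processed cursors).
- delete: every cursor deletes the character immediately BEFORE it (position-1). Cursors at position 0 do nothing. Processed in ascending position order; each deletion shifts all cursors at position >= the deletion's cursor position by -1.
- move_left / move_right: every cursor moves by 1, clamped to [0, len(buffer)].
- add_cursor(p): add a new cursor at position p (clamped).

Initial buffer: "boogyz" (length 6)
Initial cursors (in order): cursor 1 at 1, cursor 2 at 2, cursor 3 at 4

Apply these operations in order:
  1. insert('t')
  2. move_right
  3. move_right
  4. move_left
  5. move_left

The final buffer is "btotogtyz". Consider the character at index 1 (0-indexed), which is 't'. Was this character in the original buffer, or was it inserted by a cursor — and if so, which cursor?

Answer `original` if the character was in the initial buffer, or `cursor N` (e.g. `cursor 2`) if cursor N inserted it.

Answer: cursor 1

Derivation:
After op 1 (insert('t')): buffer="btotogtyz" (len 9), cursors c1@2 c2@4 c3@7, authorship .1.2..3..
After op 2 (move_right): buffer="btotogtyz" (len 9), cursors c1@3 c2@5 c3@8, authorship .1.2..3..
After op 3 (move_right): buffer="btotogtyz" (len 9), cursors c1@4 c2@6 c3@9, authorship .1.2..3..
After op 4 (move_left): buffer="btotogtyz" (len 9), cursors c1@3 c2@5 c3@8, authorship .1.2..3..
After op 5 (move_left): buffer="btotogtyz" (len 9), cursors c1@2 c2@4 c3@7, authorship .1.2..3..
Authorship (.=original, N=cursor N): . 1 . 2 . . 3 . .
Index 1: author = 1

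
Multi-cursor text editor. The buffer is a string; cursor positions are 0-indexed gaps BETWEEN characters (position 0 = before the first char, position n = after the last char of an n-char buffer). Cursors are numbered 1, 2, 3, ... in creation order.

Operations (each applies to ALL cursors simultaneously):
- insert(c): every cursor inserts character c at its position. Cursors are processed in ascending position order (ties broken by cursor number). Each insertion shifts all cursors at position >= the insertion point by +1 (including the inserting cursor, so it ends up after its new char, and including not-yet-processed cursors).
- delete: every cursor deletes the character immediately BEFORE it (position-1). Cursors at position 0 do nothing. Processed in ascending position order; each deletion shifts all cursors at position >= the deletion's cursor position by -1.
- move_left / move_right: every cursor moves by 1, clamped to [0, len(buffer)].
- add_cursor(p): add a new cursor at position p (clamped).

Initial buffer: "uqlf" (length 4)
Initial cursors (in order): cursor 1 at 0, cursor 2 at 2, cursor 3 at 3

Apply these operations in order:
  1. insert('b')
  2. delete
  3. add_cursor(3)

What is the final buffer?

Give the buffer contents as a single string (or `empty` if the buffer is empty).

Answer: uqlf

Derivation:
After op 1 (insert('b')): buffer="buqblbf" (len 7), cursors c1@1 c2@4 c3@6, authorship 1..2.3.
After op 2 (delete): buffer="uqlf" (len 4), cursors c1@0 c2@2 c3@3, authorship ....
After op 3 (add_cursor(3)): buffer="uqlf" (len 4), cursors c1@0 c2@2 c3@3 c4@3, authorship ....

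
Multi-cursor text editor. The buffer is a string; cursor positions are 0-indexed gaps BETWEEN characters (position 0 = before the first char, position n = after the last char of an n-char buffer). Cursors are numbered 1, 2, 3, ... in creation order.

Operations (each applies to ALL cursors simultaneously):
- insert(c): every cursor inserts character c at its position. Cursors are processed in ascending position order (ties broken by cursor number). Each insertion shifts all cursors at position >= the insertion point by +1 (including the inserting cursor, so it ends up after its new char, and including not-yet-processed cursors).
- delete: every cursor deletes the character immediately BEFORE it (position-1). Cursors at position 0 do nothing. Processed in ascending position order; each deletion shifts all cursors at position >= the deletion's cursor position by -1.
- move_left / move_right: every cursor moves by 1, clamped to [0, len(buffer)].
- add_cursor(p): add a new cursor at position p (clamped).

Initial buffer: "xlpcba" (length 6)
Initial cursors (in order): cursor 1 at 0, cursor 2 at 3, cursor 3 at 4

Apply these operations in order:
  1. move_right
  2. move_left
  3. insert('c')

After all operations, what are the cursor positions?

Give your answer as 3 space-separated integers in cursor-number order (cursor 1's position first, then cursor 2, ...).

Answer: 1 5 7

Derivation:
After op 1 (move_right): buffer="xlpcba" (len 6), cursors c1@1 c2@4 c3@5, authorship ......
After op 2 (move_left): buffer="xlpcba" (len 6), cursors c1@0 c2@3 c3@4, authorship ......
After op 3 (insert('c')): buffer="cxlpcccba" (len 9), cursors c1@1 c2@5 c3@7, authorship 1...2.3..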